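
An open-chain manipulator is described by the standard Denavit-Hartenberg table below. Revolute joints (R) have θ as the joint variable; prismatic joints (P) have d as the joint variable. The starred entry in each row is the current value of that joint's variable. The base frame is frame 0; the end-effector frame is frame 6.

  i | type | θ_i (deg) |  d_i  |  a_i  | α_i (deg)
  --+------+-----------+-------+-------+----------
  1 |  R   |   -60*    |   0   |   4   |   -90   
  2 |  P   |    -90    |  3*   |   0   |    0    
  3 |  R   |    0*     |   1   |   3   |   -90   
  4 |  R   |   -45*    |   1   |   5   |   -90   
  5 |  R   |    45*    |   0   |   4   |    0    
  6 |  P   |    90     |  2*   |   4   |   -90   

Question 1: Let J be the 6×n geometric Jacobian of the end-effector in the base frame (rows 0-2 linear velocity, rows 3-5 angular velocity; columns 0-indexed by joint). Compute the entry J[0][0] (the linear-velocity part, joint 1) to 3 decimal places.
axis z_0 = ẑ; lever o_n−o_0 = (4.9728,3.6295,7.9497)
cross product → J_v[:, 0] = (-3.6295,4.9728,0.0000)
J_ω[:, 0] = z_0
entry J[0][0] = -3.6295

-3.630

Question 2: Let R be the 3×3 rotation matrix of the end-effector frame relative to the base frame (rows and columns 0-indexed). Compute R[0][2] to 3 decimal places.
-0.079

End-effector z-axis (col 2 of R) = (-0.0795,-0.8624,-0.5000)
R[0][2] = -0.0795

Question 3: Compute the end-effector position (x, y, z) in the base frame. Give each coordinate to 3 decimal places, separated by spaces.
after link 1: o_1 = (2.0000, -3.4641, 0.0000)
after link 2: o_2 = (4.5981, -1.9641, 0.0000)
after link 3: o_3 = (5.4641, -1.4641, 3.0000)
after link 4: o_4 = (9.0260, -0.5624, 6.5355)
after link 5: o_5 = (9.3438, 2.8871, 8.5355)
after link 6: o_6 = (4.9728, 3.6295, 7.9497)

4.973 3.630 7.950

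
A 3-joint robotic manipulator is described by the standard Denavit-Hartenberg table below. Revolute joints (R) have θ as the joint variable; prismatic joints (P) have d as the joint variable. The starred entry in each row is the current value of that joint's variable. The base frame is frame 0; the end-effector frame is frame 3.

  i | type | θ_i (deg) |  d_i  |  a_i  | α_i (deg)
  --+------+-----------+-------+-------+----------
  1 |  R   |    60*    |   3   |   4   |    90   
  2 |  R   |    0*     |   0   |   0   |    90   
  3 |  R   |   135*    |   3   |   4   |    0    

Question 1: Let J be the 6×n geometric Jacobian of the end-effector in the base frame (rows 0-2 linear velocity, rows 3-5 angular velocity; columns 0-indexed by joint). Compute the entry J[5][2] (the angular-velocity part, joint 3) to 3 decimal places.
axis z_2 = (0.0000,-0.0000,-1.0000); lever o_n−o_2 = (1.0353,-3.8637,-3.0000)
cross product → J_v[:, 2] = (-3.8637,-1.0353,-0.0000)
J_ω[:, 2] = z_2
entry J[5][2] = -1.0000

-1.000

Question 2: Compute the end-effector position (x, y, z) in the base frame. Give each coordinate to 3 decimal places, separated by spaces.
after link 1: o_1 = (2.0000, 3.4641, 3.0000)
after link 2: o_2 = (2.0000, 3.4641, 3.0000)
after link 3: o_3 = (3.0353, -0.3996, 0.0000)

3.035 -0.400 0.000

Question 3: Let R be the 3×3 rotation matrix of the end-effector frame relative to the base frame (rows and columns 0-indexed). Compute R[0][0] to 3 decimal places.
End-effector x-axis (col 0 of R) = (0.2588,-0.9659,0.0000)
R[0][0] = 0.2588

0.259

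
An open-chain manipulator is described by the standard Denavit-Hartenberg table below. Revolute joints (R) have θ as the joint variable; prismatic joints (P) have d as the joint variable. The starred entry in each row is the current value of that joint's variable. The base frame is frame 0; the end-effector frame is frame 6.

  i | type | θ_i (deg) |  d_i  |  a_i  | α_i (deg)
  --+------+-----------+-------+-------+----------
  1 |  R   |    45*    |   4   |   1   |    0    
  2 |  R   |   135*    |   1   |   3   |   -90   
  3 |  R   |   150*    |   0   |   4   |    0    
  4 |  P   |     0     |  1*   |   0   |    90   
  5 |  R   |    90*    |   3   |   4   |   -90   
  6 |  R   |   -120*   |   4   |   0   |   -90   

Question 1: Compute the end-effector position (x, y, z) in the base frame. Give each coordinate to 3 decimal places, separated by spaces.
after link 1: o_1 = (0.7071, 0.7071, 4.0000)
after link 2: o_2 = (-2.2929, 0.7071, 5.0000)
after link 3: o_3 = (1.1712, 0.7071, 3.0000)
after link 4: o_4 = (1.1712, -0.2929, 3.0000)
after link 5: o_5 = (-0.3288, -4.2929, 0.4019)
after link 6: o_6 = (-3.7929, -4.2929, 2.4019)

-3.793 -4.293 2.402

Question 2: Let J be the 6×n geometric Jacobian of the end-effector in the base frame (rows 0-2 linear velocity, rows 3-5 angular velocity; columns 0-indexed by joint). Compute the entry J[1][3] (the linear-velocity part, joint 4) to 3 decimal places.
-1.000

prismatic axis z_3 = (-0.0000,-1.0000,0.0000)
J_v[:, 3] = z_3; J_ω[:, 3] = (0,0,0)
entry J[1][3] = -1.0000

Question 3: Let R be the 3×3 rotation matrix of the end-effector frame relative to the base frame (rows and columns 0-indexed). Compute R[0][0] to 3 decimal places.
-0.433

End-effector x-axis (col 0 of R) = (-0.4330,0.5000,-0.7500)
R[0][0] = -0.4330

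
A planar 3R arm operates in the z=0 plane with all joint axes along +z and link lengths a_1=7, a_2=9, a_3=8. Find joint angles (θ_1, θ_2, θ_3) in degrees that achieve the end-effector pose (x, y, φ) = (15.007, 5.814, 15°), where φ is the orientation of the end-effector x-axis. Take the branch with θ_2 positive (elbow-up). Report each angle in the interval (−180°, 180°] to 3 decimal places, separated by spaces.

-45.000 119.997 -59.997

wrist centre = target − a_3·(cos φ, sin φ) = (7.2796, 3.7434)
cos θ_2 = (67.0059−7²−9²)/(2·7·9) = -0.5000; θ_2 = 119.9969° (elbow-up)
β = atan2(3.7434,7.2796) = 27.2140°; ψ = atan2(7.7945,2.5004) = 72.2141°
θ_1 = β − ψ = -45.0001°
θ_3 = φ − θ_1 − θ_2 = -59.9968° (wrapped to (-180°,180°])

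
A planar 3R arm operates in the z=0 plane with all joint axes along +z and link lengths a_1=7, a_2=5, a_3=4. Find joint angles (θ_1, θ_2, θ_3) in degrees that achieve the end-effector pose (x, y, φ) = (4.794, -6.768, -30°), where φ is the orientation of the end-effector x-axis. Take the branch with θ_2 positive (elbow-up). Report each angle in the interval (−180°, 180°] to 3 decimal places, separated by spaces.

wrist centre = target − a_3·(cos φ, sin φ) = (1.3299, -4.7680)
cos θ_2 = (24.5025−7²−5²)/(2·7·5) = -0.7071; θ_2 = 135.0001° (elbow-up)
β = atan2(-4.7680,1.3299) = -74.4151°; ψ = atan2(3.5355,3.4645) = 45.5817°
θ_1 = β − ψ = -119.9967°
θ_3 = φ − θ_1 − θ_2 = -45.0033° (wrapped to (-180°,180°])

-119.997 135.000 -45.003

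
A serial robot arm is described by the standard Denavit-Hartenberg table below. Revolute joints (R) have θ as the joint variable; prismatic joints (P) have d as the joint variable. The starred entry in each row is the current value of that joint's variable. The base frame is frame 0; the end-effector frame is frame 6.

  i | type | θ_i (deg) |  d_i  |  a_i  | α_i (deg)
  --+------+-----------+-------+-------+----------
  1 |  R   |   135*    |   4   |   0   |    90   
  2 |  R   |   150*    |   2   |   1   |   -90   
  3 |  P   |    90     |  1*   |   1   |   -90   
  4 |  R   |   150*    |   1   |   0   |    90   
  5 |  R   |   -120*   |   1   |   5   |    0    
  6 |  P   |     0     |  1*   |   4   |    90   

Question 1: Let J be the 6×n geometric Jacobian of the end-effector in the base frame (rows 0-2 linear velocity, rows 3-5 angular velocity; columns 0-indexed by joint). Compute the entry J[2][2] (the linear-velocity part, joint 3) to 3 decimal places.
prismatic axis z_2 = (0.3536,-0.3536,-0.8660)
J_v[:, 2] = z_2; J_ω[:, 2] = (0,0,0)
entry J[2][2] = -0.8660

-0.866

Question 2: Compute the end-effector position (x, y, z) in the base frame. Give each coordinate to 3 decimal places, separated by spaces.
2.554 -8.065 6.583

after link 1: o_1 = (0.0000, 0.0000, 4.0000)
after link 2: o_2 = (2.0266, 0.8018, 4.5000)
after link 3: o_3 = (1.6730, -0.2588, 3.6340)
after link 4: o_4 = (1.0607, 0.3536, 3.1340)
after link 5: o_5 = (1.9636, -4.3183, 4.9665)
after link 6: o_6 = (2.5540, -8.0653, 6.5825)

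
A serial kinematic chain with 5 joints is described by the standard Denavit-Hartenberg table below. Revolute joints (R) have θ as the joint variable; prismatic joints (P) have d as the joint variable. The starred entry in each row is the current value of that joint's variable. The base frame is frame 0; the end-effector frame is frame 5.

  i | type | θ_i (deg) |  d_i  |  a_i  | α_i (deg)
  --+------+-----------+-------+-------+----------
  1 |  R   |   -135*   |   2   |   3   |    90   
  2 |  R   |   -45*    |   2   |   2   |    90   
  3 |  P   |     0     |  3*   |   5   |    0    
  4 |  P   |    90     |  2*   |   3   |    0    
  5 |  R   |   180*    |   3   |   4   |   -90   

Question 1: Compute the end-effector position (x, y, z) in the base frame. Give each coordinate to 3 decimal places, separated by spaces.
-2.328 -0.914 -8.607

after link 1: o_1 = (-2.1213, -2.1213, 2.0000)
after link 2: o_2 = (-4.5355, -1.7071, 0.5858)
after link 3: o_3 = (-5.5355, -2.7071, -5.0711)
after link 4: o_4 = (-6.6569, 0.4142, -6.4853)
after link 5: o_5 = (-2.3284, -0.9142, -8.6066)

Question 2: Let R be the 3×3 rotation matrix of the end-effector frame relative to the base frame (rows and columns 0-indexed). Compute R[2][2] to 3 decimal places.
-0.707

End-effector z-axis (col 2 of R) = (-0.5000,-0.5000,-0.7071)
R[2][2] = -0.7071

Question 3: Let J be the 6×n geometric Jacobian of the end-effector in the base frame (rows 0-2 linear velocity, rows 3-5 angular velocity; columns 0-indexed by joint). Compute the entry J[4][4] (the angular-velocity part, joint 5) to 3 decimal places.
0.500

axis z_4 = (0.5000,0.5000,-0.7071); lever o_n−o_4 = (4.3284,-1.3284,-2.1213)
cross product → J_v[:, 4] = (-2.0000,-2.0000,-2.8284)
J_ω[:, 4] = z_4
entry J[4][4] = 0.5000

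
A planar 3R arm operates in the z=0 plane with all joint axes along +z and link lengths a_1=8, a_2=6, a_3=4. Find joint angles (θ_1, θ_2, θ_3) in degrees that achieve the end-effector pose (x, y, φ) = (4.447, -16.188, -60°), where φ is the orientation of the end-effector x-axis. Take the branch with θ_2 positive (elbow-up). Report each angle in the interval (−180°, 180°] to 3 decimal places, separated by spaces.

-98.227 44.997 -6.771

wrist centre = target − a_3·(cos φ, sin φ) = (2.4470, -12.7239)
cos θ_2 = (167.8854−8²−6²)/(2·8·6) = 0.7071; θ_2 = 44.9973° (elbow-up)
β = atan2(-12.7239,2.4470) = -79.1141°; ψ = atan2(4.2424,12.2428) = 19.1125°
θ_1 = β − ψ = -98.2265°
θ_3 = φ − θ_1 − θ_2 = -6.7708° (wrapped to (-180°,180°])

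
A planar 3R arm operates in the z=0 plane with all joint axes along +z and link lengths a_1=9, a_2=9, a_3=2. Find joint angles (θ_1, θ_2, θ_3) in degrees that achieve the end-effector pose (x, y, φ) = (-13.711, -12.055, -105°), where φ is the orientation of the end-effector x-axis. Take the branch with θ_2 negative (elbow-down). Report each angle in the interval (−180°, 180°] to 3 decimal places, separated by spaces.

wrist centre = target − a_3·(cos φ, sin φ) = (-13.1934, -10.1231)
cos θ_2 = (276.5429−9²−9²)/(2·9·9) = 0.7071; θ_2 = -45.0042° (elbow-down)
β = atan2(-10.1231,-13.1934) = -142.5013°; ψ = atan2(-6.3644,15.3635) = -22.5021°
θ_1 = β − ψ = -119.9992°
θ_3 = φ − θ_1 − θ_2 = 60.0034° (wrapped to (-180°,180°])

-119.999 -45.004 60.003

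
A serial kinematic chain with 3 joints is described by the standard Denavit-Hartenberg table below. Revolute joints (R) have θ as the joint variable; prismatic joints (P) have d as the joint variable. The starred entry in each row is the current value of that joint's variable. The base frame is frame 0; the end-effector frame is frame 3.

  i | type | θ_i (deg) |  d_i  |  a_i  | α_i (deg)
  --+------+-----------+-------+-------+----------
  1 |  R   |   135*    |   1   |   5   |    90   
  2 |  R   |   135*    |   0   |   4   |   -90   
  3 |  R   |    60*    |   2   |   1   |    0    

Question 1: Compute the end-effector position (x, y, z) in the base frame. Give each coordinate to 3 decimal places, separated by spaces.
-0.898 -0.327 2.768

after link 1: o_1 = (-3.5355, 3.5355, 1.0000)
after link 2: o_2 = (-1.5355, 1.5355, 3.8284)
after link 3: o_3 = (-0.8979, -0.3268, 2.7678)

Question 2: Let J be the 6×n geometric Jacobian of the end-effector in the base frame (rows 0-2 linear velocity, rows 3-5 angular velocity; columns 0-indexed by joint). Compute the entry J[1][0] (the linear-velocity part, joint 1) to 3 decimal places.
axis z_0 = ẑ; lever o_n−o_0 = (-0.8979,-0.3268,2.7678)
cross product → J_v[:, 0] = (0.3268,-0.8979,0.0000)
J_ω[:, 0] = z_0
entry J[1][0] = -0.8979

-0.898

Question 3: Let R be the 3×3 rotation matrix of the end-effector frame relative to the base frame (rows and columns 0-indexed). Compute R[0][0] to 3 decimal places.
End-effector x-axis (col 0 of R) = (-0.3624,-0.8624,0.3536)
R[0][0] = -0.3624

-0.362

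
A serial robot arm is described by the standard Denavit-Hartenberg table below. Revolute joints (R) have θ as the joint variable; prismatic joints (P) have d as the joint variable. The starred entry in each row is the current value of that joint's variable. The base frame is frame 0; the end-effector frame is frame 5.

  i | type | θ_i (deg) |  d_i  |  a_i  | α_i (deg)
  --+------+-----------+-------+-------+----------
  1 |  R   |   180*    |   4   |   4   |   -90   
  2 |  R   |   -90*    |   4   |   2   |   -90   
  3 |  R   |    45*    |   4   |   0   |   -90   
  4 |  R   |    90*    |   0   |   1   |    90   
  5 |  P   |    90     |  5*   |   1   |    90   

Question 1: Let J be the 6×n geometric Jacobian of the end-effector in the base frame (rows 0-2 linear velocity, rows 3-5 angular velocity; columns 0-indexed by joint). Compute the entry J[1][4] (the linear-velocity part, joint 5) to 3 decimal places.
0.707

prismatic axis z_4 = (-0.0000,0.7071,0.7071)
J_v[:, 4] = z_4; J_ω[:, 4] = (0,0,0)
entry J[1][4] = 0.7071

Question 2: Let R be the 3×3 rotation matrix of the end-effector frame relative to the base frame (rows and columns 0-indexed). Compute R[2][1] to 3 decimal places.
End-effector y-axis (col 1 of R) = (-0.0000,0.7071,0.7071)
R[2][1] = 0.7071

0.707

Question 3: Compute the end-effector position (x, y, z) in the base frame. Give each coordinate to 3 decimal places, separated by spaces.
-7.000 0.243 8.828

after link 1: o_1 = (-4.0000, 0.0000, 4.0000)
after link 2: o_2 = (-4.0000, -4.0000, 6.0000)
after link 3: o_3 = (-8.0000, -4.0000, 6.0000)
after link 4: o_4 = (-7.0000, -4.0000, 6.0000)
after link 5: o_5 = (-7.0000, 0.2426, 8.8284)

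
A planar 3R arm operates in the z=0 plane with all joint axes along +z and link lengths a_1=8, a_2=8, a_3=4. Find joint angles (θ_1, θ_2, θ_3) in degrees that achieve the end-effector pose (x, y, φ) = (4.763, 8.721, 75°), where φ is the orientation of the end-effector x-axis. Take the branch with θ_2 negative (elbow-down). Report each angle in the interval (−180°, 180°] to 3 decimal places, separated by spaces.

119.996 -135.001 90.005

wrist centre = target − a_3·(cos φ, sin φ) = (3.7277, 4.8573)
cos θ_2 = (37.4893−8²−8²)/(2·8·8) = -0.7071; θ_2 = -135.0007° (elbow-down)
β = atan2(4.8573,3.7277) = 52.4956°; ψ = atan2(-5.6568,2.3431) = -67.5003°
θ_1 = β − ψ = 119.9960°
θ_3 = φ − θ_1 − θ_2 = 90.0047° (wrapped to (-180°,180°])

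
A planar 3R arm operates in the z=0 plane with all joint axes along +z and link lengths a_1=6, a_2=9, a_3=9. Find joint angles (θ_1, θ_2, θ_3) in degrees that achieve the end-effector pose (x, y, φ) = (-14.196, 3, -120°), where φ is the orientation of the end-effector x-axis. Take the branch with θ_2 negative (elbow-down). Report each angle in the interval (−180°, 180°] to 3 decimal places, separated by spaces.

wrist centre = target − a_3·(cos φ, sin φ) = (-9.6960, 10.7942)
cos θ_2 = (210.5278−6²−9²)/(2·6·9) = 0.8660; θ_2 = -30.0031° (elbow-down)
β = atan2(10.7942,-9.6960) = 131.9320°; ψ = atan2(-4.5004,13.7940) = -18.0694°
θ_1 = β − ψ = 150.0015°
θ_3 = φ − θ_1 − θ_2 = 120.0017° (wrapped to (-180°,180°])

150.001 -30.003 120.002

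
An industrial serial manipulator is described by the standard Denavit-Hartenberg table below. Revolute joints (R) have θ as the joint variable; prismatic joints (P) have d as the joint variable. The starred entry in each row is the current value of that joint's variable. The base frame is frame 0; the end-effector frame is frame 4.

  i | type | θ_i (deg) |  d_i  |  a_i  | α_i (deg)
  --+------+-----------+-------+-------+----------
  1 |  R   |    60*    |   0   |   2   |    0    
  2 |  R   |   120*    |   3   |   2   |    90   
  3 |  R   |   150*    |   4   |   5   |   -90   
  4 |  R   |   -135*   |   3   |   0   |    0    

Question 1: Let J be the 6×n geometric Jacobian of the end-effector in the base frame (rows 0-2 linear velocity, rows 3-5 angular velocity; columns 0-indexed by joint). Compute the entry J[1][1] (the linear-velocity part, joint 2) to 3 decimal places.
3.830

axis z_1 = (0.0000,0.0000,1.0000); lever o_n−o_1 = (3.8301,4.0000,2.9019)
cross product → J_v[:, 1] = (-4.0000,3.8301,0.0000)
J_ω[:, 1] = z_1
entry J[1][1] = 3.8301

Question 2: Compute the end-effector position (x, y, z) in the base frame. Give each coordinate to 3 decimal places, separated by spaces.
after link 1: o_1 = (1.0000, 1.7321, 0.0000)
after link 2: o_2 = (-1.0000, 1.7321, 3.0000)
after link 3: o_3 = (3.3301, 5.7321, 5.5000)
after link 4: o_4 = (4.8301, 5.7321, 2.9019)

4.830 5.732 2.902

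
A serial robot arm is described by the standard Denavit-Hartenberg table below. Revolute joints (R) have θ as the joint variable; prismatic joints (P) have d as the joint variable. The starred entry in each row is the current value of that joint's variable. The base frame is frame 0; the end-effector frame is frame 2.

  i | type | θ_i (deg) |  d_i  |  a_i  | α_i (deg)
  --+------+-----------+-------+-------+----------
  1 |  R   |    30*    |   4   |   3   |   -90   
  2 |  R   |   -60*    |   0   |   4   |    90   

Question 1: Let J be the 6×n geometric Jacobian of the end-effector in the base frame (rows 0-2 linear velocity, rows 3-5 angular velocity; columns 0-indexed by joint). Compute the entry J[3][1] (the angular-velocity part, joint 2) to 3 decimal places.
axis z_1 = (-0.5000,0.8660,0.0000); lever o_n−o_1 = (1.7321,1.0000,3.4641)
cross product → J_v[:, 1] = (3.0000,1.7321,-2.0000)
J_ω[:, 1] = z_1
entry J[3][1] = -0.5000

-0.500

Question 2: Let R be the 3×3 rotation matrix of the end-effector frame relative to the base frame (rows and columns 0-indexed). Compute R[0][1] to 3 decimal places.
-0.500

End-effector y-axis (col 1 of R) = (-0.5000,0.8660,0.0000)
R[0][1] = -0.5000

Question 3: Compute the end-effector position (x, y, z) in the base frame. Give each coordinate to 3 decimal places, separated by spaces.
after link 1: o_1 = (2.5981, 1.5000, 4.0000)
after link 2: o_2 = (4.3301, 2.5000, 7.4641)

4.330 2.500 7.464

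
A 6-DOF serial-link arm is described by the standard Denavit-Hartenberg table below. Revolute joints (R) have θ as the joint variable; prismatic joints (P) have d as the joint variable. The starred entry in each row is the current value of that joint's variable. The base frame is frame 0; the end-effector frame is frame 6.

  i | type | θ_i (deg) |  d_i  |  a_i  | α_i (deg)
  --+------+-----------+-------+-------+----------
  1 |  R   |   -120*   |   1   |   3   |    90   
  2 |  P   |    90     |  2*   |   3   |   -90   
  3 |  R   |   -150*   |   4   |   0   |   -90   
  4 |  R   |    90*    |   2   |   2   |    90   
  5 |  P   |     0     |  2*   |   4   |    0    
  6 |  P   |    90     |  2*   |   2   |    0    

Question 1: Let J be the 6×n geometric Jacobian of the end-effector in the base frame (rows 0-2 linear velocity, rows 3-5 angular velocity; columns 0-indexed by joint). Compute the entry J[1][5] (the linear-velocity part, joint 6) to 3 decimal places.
0.250

prismatic axis z_5 = (-0.4330,0.2500,-0.8660)
J_v[:, 5] = z_5; J_ω[:, 5] = (0,0,0)
entry J[1][5] = 0.2500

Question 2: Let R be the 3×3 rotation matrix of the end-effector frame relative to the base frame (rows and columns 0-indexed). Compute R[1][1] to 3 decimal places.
0.866

End-effector y-axis (col 1 of R) = (0.5000,0.8660,0.0000)
R[1][1] = 0.8660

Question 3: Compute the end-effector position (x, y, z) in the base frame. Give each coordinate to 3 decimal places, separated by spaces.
after link 1: o_1 = (-1.5000, -2.5981, 1.0000)
after link 2: o_2 = (-3.2321, -1.5981, 4.0000)
after link 3: o_3 = (-1.2321, 1.8660, 4.0000)
after link 4: o_4 = (-3.7321, 1.0000, 5.0000)
after link 5: o_5 = (-6.5981, -1.9641, 3.2679)
after link 6: o_6 = (-8.9641, -0.5981, 2.5359)

-8.964 -0.598 2.536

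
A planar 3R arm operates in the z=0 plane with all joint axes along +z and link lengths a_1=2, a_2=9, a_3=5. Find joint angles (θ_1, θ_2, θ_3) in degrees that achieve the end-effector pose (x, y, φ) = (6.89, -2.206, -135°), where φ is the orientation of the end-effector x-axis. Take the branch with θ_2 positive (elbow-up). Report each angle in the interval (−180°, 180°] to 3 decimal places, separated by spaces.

-29.992 44.992 -150.000

wrist centre = target − a_3·(cos φ, sin φ) = (10.4255, 1.3295)
cos θ_2 = (110.4594−2²−9²)/(2·2·9) = 0.7072; θ_2 = 44.9920° (elbow-up)
β = atan2(1.3295,10.4255) = 7.2675°; ψ = atan2(6.3631,8.3649) = 37.2599°
θ_1 = β − ψ = -29.9924°
θ_3 = φ − θ_1 − θ_2 = -149.9996° (wrapped to (-180°,180°])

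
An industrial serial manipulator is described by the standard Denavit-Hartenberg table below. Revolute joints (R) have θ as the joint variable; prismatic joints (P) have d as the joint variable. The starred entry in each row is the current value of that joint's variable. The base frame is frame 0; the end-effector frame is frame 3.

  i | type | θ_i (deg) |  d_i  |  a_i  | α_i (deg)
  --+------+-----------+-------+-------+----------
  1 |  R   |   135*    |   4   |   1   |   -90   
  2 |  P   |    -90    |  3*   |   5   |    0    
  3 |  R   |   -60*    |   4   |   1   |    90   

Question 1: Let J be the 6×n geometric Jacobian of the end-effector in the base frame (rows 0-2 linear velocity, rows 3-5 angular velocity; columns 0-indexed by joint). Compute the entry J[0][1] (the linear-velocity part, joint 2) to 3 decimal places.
-0.707

prismatic axis z_1 = (-0.7071,-0.7071,0.0000)
J_v[:, 1] = z_1; J_ω[:, 1] = (0,0,0)
entry J[0][1] = -0.7071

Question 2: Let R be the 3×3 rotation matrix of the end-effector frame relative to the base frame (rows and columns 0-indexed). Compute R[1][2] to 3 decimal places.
-0.354

End-effector z-axis (col 2 of R) = (0.3536,-0.3536,-0.8660)
R[1][2] = -0.3536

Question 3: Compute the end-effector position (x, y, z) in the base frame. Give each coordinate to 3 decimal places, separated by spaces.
-5.044 -4.855 9.500

after link 1: o_1 = (-0.7071, 0.7071, 4.0000)
after link 2: o_2 = (-2.8284, -1.4142, 9.0000)
after link 3: o_3 = (-5.0445, -4.8550, 9.5000)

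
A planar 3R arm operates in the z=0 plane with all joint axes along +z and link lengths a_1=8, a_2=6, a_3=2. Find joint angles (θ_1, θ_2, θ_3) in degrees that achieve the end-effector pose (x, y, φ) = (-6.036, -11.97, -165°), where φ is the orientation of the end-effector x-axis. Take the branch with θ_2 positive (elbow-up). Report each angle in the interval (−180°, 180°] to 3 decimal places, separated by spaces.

-135.001 60.000 -89.999

wrist centre = target − a_3·(cos φ, sin φ) = (-4.1041, -11.4524)
cos θ_2 = (148.0006−8²−6²)/(2·8·6) = 0.5000; θ_2 = 59.9996° (elbow-up)
β = atan2(-11.4524,-4.1041) = -109.7160°; ψ = atan2(5.1961,11.0000) = 25.2848°
θ_1 = β − ψ = -135.0008°
θ_3 = φ − θ_1 − θ_2 = -89.9987° (wrapped to (-180°,180°])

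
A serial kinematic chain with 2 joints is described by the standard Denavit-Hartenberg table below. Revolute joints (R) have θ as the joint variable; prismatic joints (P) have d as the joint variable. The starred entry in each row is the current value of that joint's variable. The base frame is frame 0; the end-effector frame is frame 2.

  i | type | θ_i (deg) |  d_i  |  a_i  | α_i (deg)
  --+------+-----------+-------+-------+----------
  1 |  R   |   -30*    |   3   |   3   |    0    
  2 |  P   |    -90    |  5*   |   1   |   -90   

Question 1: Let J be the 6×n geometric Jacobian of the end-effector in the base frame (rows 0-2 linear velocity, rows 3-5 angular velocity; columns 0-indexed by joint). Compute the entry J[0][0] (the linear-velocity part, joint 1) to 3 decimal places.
2.366

axis z_0 = ẑ; lever o_n−o_0 = (2.0981,-2.3660,8.0000)
cross product → J_v[:, 0] = (2.3660,2.0981,-0.0000)
J_ω[:, 0] = z_0
entry J[0][0] = 2.3660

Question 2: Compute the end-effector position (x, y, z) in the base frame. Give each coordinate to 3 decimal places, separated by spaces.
2.098 -2.366 8.000

after link 1: o_1 = (2.5981, -1.5000, 3.0000)
after link 2: o_2 = (2.0981, -2.3660, 8.0000)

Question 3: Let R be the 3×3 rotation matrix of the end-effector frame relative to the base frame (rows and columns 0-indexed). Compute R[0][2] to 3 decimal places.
0.866

End-effector z-axis (col 2 of R) = (0.8660,-0.5000,0.0000)
R[0][2] = 0.8660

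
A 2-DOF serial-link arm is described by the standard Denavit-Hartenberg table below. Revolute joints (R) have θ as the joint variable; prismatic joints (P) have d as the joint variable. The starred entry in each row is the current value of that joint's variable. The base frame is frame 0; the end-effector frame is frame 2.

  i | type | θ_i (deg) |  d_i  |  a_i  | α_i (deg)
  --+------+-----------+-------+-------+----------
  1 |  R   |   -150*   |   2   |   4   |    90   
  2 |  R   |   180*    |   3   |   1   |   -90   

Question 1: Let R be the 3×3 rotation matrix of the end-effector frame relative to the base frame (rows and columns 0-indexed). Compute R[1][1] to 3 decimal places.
-0.866

End-effector y-axis (col 1 of R) = (0.5000,-0.8660,-0.0000)
R[1][1] = -0.8660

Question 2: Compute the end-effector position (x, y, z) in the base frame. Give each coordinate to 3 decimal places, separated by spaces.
-4.098 1.098 2.000

after link 1: o_1 = (-3.4641, -2.0000, 2.0000)
after link 2: o_2 = (-4.0981, 1.0981, 2.0000)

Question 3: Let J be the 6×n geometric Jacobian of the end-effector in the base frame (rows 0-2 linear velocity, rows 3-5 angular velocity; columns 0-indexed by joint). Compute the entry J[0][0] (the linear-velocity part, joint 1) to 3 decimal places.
axis z_0 = ẑ; lever o_n−o_0 = (-4.0981,1.0981,2.0000)
cross product → J_v[:, 0] = (-1.0981,-4.0981,0.0000)
J_ω[:, 0] = z_0
entry J[0][0] = -1.0981

-1.098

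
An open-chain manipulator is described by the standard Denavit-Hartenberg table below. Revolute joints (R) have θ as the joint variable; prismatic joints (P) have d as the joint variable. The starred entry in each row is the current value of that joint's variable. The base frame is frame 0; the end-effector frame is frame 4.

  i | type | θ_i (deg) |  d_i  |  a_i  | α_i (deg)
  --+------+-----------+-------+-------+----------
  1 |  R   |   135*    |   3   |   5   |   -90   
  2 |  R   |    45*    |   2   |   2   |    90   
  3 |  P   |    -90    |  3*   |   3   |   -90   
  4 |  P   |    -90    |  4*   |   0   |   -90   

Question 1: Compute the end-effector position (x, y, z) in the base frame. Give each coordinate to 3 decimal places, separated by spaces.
-7.328 8.743 0.879

after link 1: o_1 = (-3.5355, 3.5355, 3.0000)
after link 2: o_2 = (-5.9497, 3.1213, 1.5858)
after link 3: o_3 = (-5.3284, 6.7426, 3.7071)
after link 4: o_4 = (-7.3284, 8.7426, 0.8787)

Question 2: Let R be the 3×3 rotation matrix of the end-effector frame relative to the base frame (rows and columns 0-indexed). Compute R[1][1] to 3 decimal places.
End-effector y-axis (col 1 of R) = (0.5000,-0.5000,0.7071)
R[1][1] = -0.5000

-0.500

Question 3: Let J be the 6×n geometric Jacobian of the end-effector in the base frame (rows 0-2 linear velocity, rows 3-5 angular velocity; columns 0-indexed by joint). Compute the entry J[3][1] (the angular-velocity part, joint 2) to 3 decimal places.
-0.707

axis z_1 = (-0.7071,-0.7071,0.0000); lever o_n−o_1 = (-3.7929,5.2071,-2.1213)
cross product → J_v[:, 1] = (1.5000,-1.5000,-6.3640)
J_ω[:, 1] = z_1
entry J[3][1] = -0.7071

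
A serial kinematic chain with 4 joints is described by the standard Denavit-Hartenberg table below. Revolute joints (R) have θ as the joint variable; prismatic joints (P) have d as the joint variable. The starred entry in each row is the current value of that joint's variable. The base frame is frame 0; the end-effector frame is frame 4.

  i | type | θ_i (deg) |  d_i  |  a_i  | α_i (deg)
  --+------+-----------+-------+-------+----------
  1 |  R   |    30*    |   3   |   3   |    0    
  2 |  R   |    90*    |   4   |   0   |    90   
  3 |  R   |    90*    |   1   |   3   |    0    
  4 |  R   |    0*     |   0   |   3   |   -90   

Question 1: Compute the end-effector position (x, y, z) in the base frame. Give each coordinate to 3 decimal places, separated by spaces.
after link 1: o_1 = (2.5981, 1.5000, 3.0000)
after link 2: o_2 = (2.5981, 1.5000, 7.0000)
after link 3: o_3 = (3.4641, 2.0000, 10.0000)
after link 4: o_4 = (3.4641, 2.0000, 13.0000)

3.464 2.000 13.000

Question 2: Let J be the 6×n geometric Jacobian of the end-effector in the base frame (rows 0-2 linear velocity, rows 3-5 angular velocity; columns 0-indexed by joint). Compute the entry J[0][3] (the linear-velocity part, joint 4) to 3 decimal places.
axis z_3 = (0.8660,0.5000,0.0000); lever o_n−o_3 = (-0.0000,0.0000,3.0000)
cross product → J_v[:, 3] = (1.5000,-2.5981,0.0000)
J_ω[:, 3] = z_3
entry J[0][3] = 1.5000

1.500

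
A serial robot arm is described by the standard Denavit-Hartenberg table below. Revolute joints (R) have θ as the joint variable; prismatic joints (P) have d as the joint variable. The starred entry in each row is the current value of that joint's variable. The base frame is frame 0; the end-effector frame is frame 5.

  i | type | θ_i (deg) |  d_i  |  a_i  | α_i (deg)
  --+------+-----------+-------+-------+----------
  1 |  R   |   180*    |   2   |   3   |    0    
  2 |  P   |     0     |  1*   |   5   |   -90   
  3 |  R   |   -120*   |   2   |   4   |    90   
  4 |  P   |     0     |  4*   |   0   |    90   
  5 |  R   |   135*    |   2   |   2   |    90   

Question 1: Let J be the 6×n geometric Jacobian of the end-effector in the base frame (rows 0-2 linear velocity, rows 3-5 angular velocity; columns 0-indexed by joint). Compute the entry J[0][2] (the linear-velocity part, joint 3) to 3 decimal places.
0.468

axis z_2 = (-0.0000,-1.0000,0.0000); lever o_n−o_2 = (5.9817,-0.0000,-0.4678)
cross product → J_v[:, 2] = (0.4678,0.0000,5.9817)
J_ω[:, 2] = z_2
entry J[0][2] = 0.4678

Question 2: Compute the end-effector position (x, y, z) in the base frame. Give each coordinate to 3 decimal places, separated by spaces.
after link 1: o_1 = (-3.0000, 0.0000, 2.0000)
after link 2: o_2 = (-8.0000, 0.0000, 3.0000)
after link 3: o_3 = (-6.0000, -2.0000, 6.4641)
after link 4: o_4 = (-2.5359, -2.0000, 4.4641)
after link 5: o_5 = (-2.0183, -0.0000, 2.5322)

-2.018 -0.000 2.532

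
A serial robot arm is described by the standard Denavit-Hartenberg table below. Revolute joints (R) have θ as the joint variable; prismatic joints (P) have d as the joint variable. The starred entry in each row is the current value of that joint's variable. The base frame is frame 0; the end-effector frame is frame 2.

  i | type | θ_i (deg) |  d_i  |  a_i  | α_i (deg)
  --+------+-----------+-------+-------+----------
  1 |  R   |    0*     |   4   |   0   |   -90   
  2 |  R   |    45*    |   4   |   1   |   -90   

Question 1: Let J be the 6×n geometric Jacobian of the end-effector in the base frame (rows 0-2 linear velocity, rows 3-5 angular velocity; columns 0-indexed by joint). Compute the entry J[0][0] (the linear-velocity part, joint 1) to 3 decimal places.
-4.000

axis z_0 = ẑ; lever o_n−o_0 = (0.7071,4.0000,3.2929)
cross product → J_v[:, 0] = (-4.0000,0.7071,0.0000)
J_ω[:, 0] = z_0
entry J[0][0] = -4.0000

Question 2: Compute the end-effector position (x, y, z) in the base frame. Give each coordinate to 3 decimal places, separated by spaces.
after link 1: o_1 = (0.0000, 0.0000, 4.0000)
after link 2: o_2 = (0.7071, 4.0000, 3.2929)

0.707 4.000 3.293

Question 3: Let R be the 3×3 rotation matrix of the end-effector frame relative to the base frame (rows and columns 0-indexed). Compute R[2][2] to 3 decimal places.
-0.707

End-effector z-axis (col 2 of R) = (-0.7071,0.0000,-0.7071)
R[2][2] = -0.7071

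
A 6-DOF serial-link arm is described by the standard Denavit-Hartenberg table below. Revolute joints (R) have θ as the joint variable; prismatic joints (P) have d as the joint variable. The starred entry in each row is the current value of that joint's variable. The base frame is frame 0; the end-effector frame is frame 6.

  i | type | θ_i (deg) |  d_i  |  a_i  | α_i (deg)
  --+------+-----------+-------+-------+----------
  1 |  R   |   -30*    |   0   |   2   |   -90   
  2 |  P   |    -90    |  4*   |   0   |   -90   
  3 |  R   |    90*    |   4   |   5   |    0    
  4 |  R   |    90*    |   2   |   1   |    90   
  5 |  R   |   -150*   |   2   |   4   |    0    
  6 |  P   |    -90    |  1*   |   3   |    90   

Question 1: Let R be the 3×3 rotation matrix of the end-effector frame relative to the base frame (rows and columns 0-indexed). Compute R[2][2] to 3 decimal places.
-0.866

End-effector z-axis (col 2 of R) = (0.4330,-0.2500,-0.8660)
R[2][2] = -0.8660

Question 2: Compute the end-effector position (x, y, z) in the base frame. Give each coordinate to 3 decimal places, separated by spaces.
after link 1: o_1 = (1.7321, -1.0000, 0.0000)
after link 2: o_2 = (3.7321, 2.4641, 0.0000)
after link 3: o_3 = (4.6962, -3.8660, 0.0000)
after link 4: o_4 = (6.4282, -4.8660, -1.0000)
after link 5: o_5 = (3.6962, -5.5981, 2.4641)
after link 6: o_6 = (5.4462, -7.7631, 3.9641)

5.446 -7.763 3.964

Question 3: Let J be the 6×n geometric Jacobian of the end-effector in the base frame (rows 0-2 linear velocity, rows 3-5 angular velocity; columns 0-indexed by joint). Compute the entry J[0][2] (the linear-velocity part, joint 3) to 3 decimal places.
-1.982

axis z_2 = (0.8660,-0.5000,-0.0000); lever o_n−o_2 = (1.7141,-10.2272,3.9641)
cross product → J_v[:, 2] = (-1.9821,-3.4330,-8.0000)
J_ω[:, 2] = z_2
entry J[0][2] = -1.9821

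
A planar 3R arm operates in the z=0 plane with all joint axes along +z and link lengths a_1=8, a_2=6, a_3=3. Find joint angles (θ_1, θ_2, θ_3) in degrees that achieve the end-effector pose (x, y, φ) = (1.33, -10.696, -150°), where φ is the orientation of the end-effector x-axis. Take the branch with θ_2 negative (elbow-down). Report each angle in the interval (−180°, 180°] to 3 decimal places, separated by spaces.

wrist centre = target − a_3·(cos φ, sin φ) = (3.9281, -9.1960)
cos θ_2 = (99.9962−8²−6²)/(2·8·6) = -0.0000; θ_2 = -90.0023° (elbow-down)
β = atan2(-9.1960,3.9281) = -66.8702°; ψ = atan2(-6.0000,7.9998) = -36.8707°
θ_1 = β − ψ = -29.9995°
θ_3 = φ − θ_1 − θ_2 = -29.9982° (wrapped to (-180°,180°])

-30.000 -90.002 -29.998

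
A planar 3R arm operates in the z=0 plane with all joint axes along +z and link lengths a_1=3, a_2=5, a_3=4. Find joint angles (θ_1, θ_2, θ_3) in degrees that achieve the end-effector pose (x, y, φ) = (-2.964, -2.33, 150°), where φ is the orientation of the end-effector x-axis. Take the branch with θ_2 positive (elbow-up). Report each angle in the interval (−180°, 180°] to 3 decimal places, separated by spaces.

wrist centre = target − a_3·(cos φ, sin φ) = (0.5001, -4.3300)
cos θ_2 = (18.9990−3²−5²)/(2·3·5) = -0.5000; θ_2 = 120.0022° (elbow-up)
β = atan2(-4.3300,0.5001) = -83.4117°; ψ = atan2(4.3300,0.4998) = 83.4153°
θ_1 = β − ψ = -166.8270°
θ_3 = φ − θ_1 − θ_2 = -163.1752° (wrapped to (-180°,180°])

-166.827 120.002 -163.175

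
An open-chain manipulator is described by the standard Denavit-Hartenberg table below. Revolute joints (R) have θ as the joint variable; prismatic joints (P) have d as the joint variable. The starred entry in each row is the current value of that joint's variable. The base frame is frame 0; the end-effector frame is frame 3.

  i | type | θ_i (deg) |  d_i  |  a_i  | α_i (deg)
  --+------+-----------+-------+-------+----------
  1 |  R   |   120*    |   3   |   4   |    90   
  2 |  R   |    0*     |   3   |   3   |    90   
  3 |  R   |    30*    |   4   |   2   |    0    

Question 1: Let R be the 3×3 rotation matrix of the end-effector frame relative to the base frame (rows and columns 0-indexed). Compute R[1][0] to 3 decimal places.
End-effector x-axis (col 0 of R) = (0.0000,1.0000,0.0000)
R[1][0] = 1.0000

1.000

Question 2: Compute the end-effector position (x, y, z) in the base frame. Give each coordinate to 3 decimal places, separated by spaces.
after link 1: o_1 = (-2.0000, 3.4641, 3.0000)
after link 2: o_2 = (-0.9019, 7.5622, 3.0000)
after link 3: o_3 = (-0.9019, 9.5622, -1.0000)

-0.902 9.562 -1.000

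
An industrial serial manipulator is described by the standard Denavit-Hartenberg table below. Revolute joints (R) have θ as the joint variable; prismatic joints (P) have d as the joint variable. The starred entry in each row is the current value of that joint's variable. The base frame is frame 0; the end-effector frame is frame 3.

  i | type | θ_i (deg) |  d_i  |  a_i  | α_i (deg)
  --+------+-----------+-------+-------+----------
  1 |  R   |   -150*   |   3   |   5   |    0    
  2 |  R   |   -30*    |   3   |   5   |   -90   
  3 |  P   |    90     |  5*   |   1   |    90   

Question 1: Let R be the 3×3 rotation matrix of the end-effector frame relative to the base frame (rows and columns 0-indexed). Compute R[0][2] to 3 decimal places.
End-effector z-axis (col 2 of R) = (-1.0000,-0.0000,0.0000)
R[0][2] = -1.0000

-1.000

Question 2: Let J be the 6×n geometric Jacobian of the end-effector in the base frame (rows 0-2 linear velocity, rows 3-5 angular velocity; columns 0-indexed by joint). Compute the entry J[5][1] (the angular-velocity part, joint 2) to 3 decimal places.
axis z_1 = (0.0000,0.0000,1.0000); lever o_n−o_1 = (-5.0000,-5.0000,2.0000)
cross product → J_v[:, 1] = (5.0000,-5.0000,0.0000)
J_ω[:, 1] = z_1
entry J[5][1] = 1.0000

1.000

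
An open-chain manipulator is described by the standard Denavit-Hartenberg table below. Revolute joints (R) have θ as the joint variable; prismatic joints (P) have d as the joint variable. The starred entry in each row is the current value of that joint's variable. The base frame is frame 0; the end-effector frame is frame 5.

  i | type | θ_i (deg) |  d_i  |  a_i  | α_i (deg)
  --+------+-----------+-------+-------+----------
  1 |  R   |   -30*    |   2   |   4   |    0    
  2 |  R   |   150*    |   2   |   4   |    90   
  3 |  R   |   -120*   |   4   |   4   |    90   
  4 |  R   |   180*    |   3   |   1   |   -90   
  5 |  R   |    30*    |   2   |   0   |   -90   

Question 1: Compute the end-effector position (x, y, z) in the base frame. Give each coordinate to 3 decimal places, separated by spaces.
after link 1: o_1 = (3.4641, -2.0000, 2.0000)
after link 2: o_2 = (1.4641, 1.4641, 4.0000)
after link 3: o_3 = (5.9282, 1.7321, 0.5359)
after link 4: o_4 = (6.9772, -0.0849, 2.9019)
after link 5: o_5 = (5.2452, -1.0849, 2.9019)

5.245 -1.085 2.902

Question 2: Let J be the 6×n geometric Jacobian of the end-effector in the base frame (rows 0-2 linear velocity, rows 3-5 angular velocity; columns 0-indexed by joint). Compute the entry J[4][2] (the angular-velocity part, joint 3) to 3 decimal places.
axis z_2 = (0.8660,0.5000,0.0000); lever o_n−o_2 = (3.7811,-2.5490,-1.0981)
cross product → J_v[:, 2] = (-0.5490,0.9510,-4.0981)
J_ω[:, 2] = z_2
entry J[4][2] = 0.5000

0.500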